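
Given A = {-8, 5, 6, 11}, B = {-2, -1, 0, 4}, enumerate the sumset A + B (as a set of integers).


A + B = {a + b : a ∈ A, b ∈ B}.
Enumerate all |A|·|B| = 4·4 = 16 pairs (a, b) and collect distinct sums.
a = -8: -8+-2=-10, -8+-1=-9, -8+0=-8, -8+4=-4
a = 5: 5+-2=3, 5+-1=4, 5+0=5, 5+4=9
a = 6: 6+-2=4, 6+-1=5, 6+0=6, 6+4=10
a = 11: 11+-2=9, 11+-1=10, 11+0=11, 11+4=15
Collecting distinct sums: A + B = {-10, -9, -8, -4, 3, 4, 5, 6, 9, 10, 11, 15}
|A + B| = 12

A + B = {-10, -9, -8, -4, 3, 4, 5, 6, 9, 10, 11, 15}


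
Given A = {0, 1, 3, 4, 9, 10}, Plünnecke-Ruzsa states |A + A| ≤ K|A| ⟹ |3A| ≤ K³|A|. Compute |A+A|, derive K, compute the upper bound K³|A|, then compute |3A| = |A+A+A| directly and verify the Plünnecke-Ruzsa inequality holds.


|A| = 6.
Step 1: Compute A + A by enumerating all 36 pairs.
A + A = {0, 1, 2, 3, 4, 5, 6, 7, 8, 9, 10, 11, 12, 13, 14, 18, 19, 20}, so |A + A| = 18.
Step 2: Doubling constant K = |A + A|/|A| = 18/6 = 18/6 ≈ 3.0000.
Step 3: Plünnecke-Ruzsa gives |3A| ≤ K³·|A| = (3.0000)³ · 6 ≈ 162.0000.
Step 4: Compute 3A = A + A + A directly by enumerating all triples (a,b,c) ∈ A³; |3A| = 29.
Step 5: Check 29 ≤ 162.0000? Yes ✓.

K = 18/6, Plünnecke-Ruzsa bound K³|A| ≈ 162.0000, |3A| = 29, inequality holds.


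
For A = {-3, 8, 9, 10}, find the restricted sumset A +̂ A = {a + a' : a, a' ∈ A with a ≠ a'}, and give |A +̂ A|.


Restricted sumset: A +̂ A = {a + a' : a ∈ A, a' ∈ A, a ≠ a'}.
Equivalently, take A + A and drop any sum 2a that is achievable ONLY as a + a for a ∈ A (i.e. sums representable only with equal summands).
Enumerate pairs (a, a') with a < a' (symmetric, so each unordered pair gives one sum; this covers all a ≠ a'):
  -3 + 8 = 5
  -3 + 9 = 6
  -3 + 10 = 7
  8 + 9 = 17
  8 + 10 = 18
  9 + 10 = 19
Collected distinct sums: {5, 6, 7, 17, 18, 19}
|A +̂ A| = 6
(Reference bound: |A +̂ A| ≥ 2|A| - 3 for |A| ≥ 2, with |A| = 4 giving ≥ 5.)

|A +̂ A| = 6


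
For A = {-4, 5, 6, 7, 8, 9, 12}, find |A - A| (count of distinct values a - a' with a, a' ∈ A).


A - A = {a - a' : a, a' ∈ A}; |A| = 7.
Bounds: 2|A|-1 ≤ |A - A| ≤ |A|² - |A| + 1, i.e. 13 ≤ |A - A| ≤ 43.
Note: 0 ∈ A - A always (from a - a). The set is symmetric: if d ∈ A - A then -d ∈ A - A.
Enumerate nonzero differences d = a - a' with a > a' (then include -d):
Positive differences: {1, 2, 3, 4, 5, 6, 7, 9, 10, 11, 12, 13, 16}
Full difference set: {0} ∪ (positive diffs) ∪ (negative diffs).
|A - A| = 1 + 2·13 = 27 (matches direct enumeration: 27).

|A - A| = 27


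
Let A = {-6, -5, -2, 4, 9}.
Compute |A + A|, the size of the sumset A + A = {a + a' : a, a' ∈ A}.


A + A = {a + a' : a, a' ∈ A}; |A| = 5.
General bounds: 2|A| - 1 ≤ |A + A| ≤ |A|(|A|+1)/2, i.e. 9 ≤ |A + A| ≤ 15.
Lower bound 2|A|-1 is attained iff A is an arithmetic progression.
Enumerate sums a + a' for a ≤ a' (symmetric, so this suffices):
a = -6: -6+-6=-12, -6+-5=-11, -6+-2=-8, -6+4=-2, -6+9=3
a = -5: -5+-5=-10, -5+-2=-7, -5+4=-1, -5+9=4
a = -2: -2+-2=-4, -2+4=2, -2+9=7
a = 4: 4+4=8, 4+9=13
a = 9: 9+9=18
Distinct sums: {-12, -11, -10, -8, -7, -4, -2, -1, 2, 3, 4, 7, 8, 13, 18}
|A + A| = 15

|A + A| = 15


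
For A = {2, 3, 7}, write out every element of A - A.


A - A = {a - a' : a, a' ∈ A}.
Compute a - a' for each ordered pair (a, a'):
a = 2: 2-2=0, 2-3=-1, 2-7=-5
a = 3: 3-2=1, 3-3=0, 3-7=-4
a = 7: 7-2=5, 7-3=4, 7-7=0
Collecting distinct values (and noting 0 appears from a-a):
A - A = {-5, -4, -1, 0, 1, 4, 5}
|A - A| = 7

A - A = {-5, -4, -1, 0, 1, 4, 5}


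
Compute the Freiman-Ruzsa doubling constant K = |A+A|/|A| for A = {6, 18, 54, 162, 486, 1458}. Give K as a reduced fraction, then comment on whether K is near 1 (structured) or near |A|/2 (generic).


|A| = 6.
Compute A + A by enumerating all 36 pairs.
A + A = {12, 24, 36, 60, 72, 108, 168, 180, 216, 324, 492, 504, 540, 648, 972, 1464, 1476, 1512, 1620, 1944, 2916}, so |A + A| = 21.
K = |A + A| / |A| = 21/6 = 7/2 ≈ 3.5000.
Reference: AP of size 6 gives K = 11/6 ≈ 1.8333; a fully generic set of size 6 gives K ≈ 3.5000.

|A| = 6, |A + A| = 21, K = 21/6 = 7/2.


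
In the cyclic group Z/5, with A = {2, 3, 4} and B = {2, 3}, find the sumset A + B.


Work in Z/5Z: reduce every sum a + b modulo 5.
Enumerate all 6 pairs:
a = 2: 2+2=4, 2+3=0
a = 3: 3+2=0, 3+3=1
a = 4: 4+2=1, 4+3=2
Distinct residues collected: {0, 1, 2, 4}
|A + B| = 4 (out of 5 total residues).

A + B = {0, 1, 2, 4}


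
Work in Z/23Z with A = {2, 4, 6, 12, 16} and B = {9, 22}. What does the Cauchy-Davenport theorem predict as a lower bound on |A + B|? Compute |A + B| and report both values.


Cauchy-Davenport: |A + B| ≥ min(p, |A| + |B| - 1) for A, B nonempty in Z/pZ.
|A| = 5, |B| = 2, p = 23.
CD lower bound = min(23, 5 + 2 - 1) = min(23, 6) = 6.
Compute A + B mod 23 directly:
a = 2: 2+9=11, 2+22=1
a = 4: 4+9=13, 4+22=3
a = 6: 6+9=15, 6+22=5
a = 12: 12+9=21, 12+22=11
a = 16: 16+9=2, 16+22=15
A + B = {1, 2, 3, 5, 11, 13, 15, 21}, so |A + B| = 8.
Verify: 8 ≥ 6? Yes ✓.

CD lower bound = 6, actual |A + B| = 8.


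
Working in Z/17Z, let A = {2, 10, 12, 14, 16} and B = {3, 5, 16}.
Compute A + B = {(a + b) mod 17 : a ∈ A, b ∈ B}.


Work in Z/17Z: reduce every sum a + b modulo 17.
Enumerate all 15 pairs:
a = 2: 2+3=5, 2+5=7, 2+16=1
a = 10: 10+3=13, 10+5=15, 10+16=9
a = 12: 12+3=15, 12+5=0, 12+16=11
a = 14: 14+3=0, 14+5=2, 14+16=13
a = 16: 16+3=2, 16+5=4, 16+16=15
Distinct residues collected: {0, 1, 2, 4, 5, 7, 9, 11, 13, 15}
|A + B| = 10 (out of 17 total residues).

A + B = {0, 1, 2, 4, 5, 7, 9, 11, 13, 15}


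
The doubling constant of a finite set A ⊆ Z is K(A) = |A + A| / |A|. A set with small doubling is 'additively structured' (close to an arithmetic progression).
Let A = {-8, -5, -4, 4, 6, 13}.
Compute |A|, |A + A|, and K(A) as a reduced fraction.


|A| = 6.
Compute A + A by enumerating all 36 pairs.
A + A = {-16, -13, -12, -10, -9, -8, -4, -2, -1, 0, 1, 2, 5, 8, 9, 10, 12, 17, 19, 26}, so |A + A| = 20.
K = |A + A| / |A| = 20/6 = 10/3 ≈ 3.3333.
Reference: AP of size 6 gives K = 11/6 ≈ 1.8333; a fully generic set of size 6 gives K ≈ 3.5000.

|A| = 6, |A + A| = 20, K = 20/6 = 10/3.


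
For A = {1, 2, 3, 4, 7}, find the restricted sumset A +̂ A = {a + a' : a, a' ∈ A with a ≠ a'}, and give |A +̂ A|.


Restricted sumset: A +̂ A = {a + a' : a ∈ A, a' ∈ A, a ≠ a'}.
Equivalently, take A + A and drop any sum 2a that is achievable ONLY as a + a for a ∈ A (i.e. sums representable only with equal summands).
Enumerate pairs (a, a') with a < a' (symmetric, so each unordered pair gives one sum; this covers all a ≠ a'):
  1 + 2 = 3
  1 + 3 = 4
  1 + 4 = 5
  1 + 7 = 8
  2 + 3 = 5
  2 + 4 = 6
  2 + 7 = 9
  3 + 4 = 7
  3 + 7 = 10
  4 + 7 = 11
Collected distinct sums: {3, 4, 5, 6, 7, 8, 9, 10, 11}
|A +̂ A| = 9
(Reference bound: |A +̂ A| ≥ 2|A| - 3 for |A| ≥ 2, with |A| = 5 giving ≥ 7.)

|A +̂ A| = 9


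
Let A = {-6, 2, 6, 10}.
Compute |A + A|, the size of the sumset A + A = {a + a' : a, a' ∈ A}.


A + A = {a + a' : a, a' ∈ A}; |A| = 4.
General bounds: 2|A| - 1 ≤ |A + A| ≤ |A|(|A|+1)/2, i.e. 7 ≤ |A + A| ≤ 10.
Lower bound 2|A|-1 is attained iff A is an arithmetic progression.
Enumerate sums a + a' for a ≤ a' (symmetric, so this suffices):
a = -6: -6+-6=-12, -6+2=-4, -6+6=0, -6+10=4
a = 2: 2+2=4, 2+6=8, 2+10=12
a = 6: 6+6=12, 6+10=16
a = 10: 10+10=20
Distinct sums: {-12, -4, 0, 4, 8, 12, 16, 20}
|A + A| = 8

|A + A| = 8


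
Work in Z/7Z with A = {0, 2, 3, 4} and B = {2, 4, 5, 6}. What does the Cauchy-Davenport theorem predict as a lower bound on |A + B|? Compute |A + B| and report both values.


Cauchy-Davenport: |A + B| ≥ min(p, |A| + |B| - 1) for A, B nonempty in Z/pZ.
|A| = 4, |B| = 4, p = 7.
CD lower bound = min(7, 4 + 4 - 1) = min(7, 7) = 7.
Compute A + B mod 7 directly:
a = 0: 0+2=2, 0+4=4, 0+5=5, 0+6=6
a = 2: 2+2=4, 2+4=6, 2+5=0, 2+6=1
a = 3: 3+2=5, 3+4=0, 3+5=1, 3+6=2
a = 4: 4+2=6, 4+4=1, 4+5=2, 4+6=3
A + B = {0, 1, 2, 3, 4, 5, 6}, so |A + B| = 7.
Verify: 7 ≥ 7? Yes ✓.

CD lower bound = 7, actual |A + B| = 7.


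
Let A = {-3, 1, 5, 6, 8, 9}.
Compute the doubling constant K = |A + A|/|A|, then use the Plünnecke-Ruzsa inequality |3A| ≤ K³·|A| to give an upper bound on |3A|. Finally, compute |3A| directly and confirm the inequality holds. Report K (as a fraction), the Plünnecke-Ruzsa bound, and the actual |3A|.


|A| = 6.
Step 1: Compute A + A by enumerating all 36 pairs.
A + A = {-6, -2, 2, 3, 5, 6, 7, 9, 10, 11, 12, 13, 14, 15, 16, 17, 18}, so |A + A| = 17.
Step 2: Doubling constant K = |A + A|/|A| = 17/6 = 17/6 ≈ 2.8333.
Step 3: Plünnecke-Ruzsa gives |3A| ≤ K³·|A| = (2.8333)³ · 6 ≈ 136.4722.
Step 4: Compute 3A = A + A + A directly by enumerating all triples (a,b,c) ∈ A³; |3A| = 29.
Step 5: Check 29 ≤ 136.4722? Yes ✓.

K = 17/6, Plünnecke-Ruzsa bound K³|A| ≈ 136.4722, |3A| = 29, inequality holds.


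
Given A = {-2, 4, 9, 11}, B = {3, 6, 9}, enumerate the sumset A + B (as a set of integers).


A + B = {a + b : a ∈ A, b ∈ B}.
Enumerate all |A|·|B| = 4·3 = 12 pairs (a, b) and collect distinct sums.
a = -2: -2+3=1, -2+6=4, -2+9=7
a = 4: 4+3=7, 4+6=10, 4+9=13
a = 9: 9+3=12, 9+6=15, 9+9=18
a = 11: 11+3=14, 11+6=17, 11+9=20
Collecting distinct sums: A + B = {1, 4, 7, 10, 12, 13, 14, 15, 17, 18, 20}
|A + B| = 11

A + B = {1, 4, 7, 10, 12, 13, 14, 15, 17, 18, 20}


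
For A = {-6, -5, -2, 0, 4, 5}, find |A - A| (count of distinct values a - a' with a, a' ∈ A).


A - A = {a - a' : a, a' ∈ A}; |A| = 6.
Bounds: 2|A|-1 ≤ |A - A| ≤ |A|² - |A| + 1, i.e. 11 ≤ |A - A| ≤ 31.
Note: 0 ∈ A - A always (from a - a). The set is symmetric: if d ∈ A - A then -d ∈ A - A.
Enumerate nonzero differences d = a - a' with a > a' (then include -d):
Positive differences: {1, 2, 3, 4, 5, 6, 7, 9, 10, 11}
Full difference set: {0} ∪ (positive diffs) ∪ (negative diffs).
|A - A| = 1 + 2·10 = 21 (matches direct enumeration: 21).

|A - A| = 21


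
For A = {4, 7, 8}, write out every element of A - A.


A - A = {a - a' : a, a' ∈ A}.
Compute a - a' for each ordered pair (a, a'):
a = 4: 4-4=0, 4-7=-3, 4-8=-4
a = 7: 7-4=3, 7-7=0, 7-8=-1
a = 8: 8-4=4, 8-7=1, 8-8=0
Collecting distinct values (and noting 0 appears from a-a):
A - A = {-4, -3, -1, 0, 1, 3, 4}
|A - A| = 7

A - A = {-4, -3, -1, 0, 1, 3, 4}


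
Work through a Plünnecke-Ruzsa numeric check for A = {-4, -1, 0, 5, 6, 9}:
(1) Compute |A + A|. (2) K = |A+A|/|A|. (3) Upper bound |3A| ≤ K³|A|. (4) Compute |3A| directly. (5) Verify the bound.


|A| = 6.
Step 1: Compute A + A by enumerating all 36 pairs.
A + A = {-8, -5, -4, -2, -1, 0, 1, 2, 4, 5, 6, 8, 9, 10, 11, 12, 14, 15, 18}, so |A + A| = 19.
Step 2: Doubling constant K = |A + A|/|A| = 19/6 = 19/6 ≈ 3.1667.
Step 3: Plünnecke-Ruzsa gives |3A| ≤ K³·|A| = (3.1667)³ · 6 ≈ 190.5278.
Step 4: Compute 3A = A + A + A directly by enumerating all triples (a,b,c) ∈ A³; |3A| = 34.
Step 5: Check 34 ≤ 190.5278? Yes ✓.

K = 19/6, Plünnecke-Ruzsa bound K³|A| ≈ 190.5278, |3A| = 34, inequality holds.


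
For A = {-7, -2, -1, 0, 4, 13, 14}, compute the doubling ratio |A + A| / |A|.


|A| = 7.
Compute A + A by enumerating all 49 pairs.
A + A = {-14, -9, -8, -7, -4, -3, -2, -1, 0, 2, 3, 4, 6, 7, 8, 11, 12, 13, 14, 17, 18, 26, 27, 28}, so |A + A| = 24.
K = |A + A| / |A| = 24/7 (already in lowest terms) ≈ 3.4286.
Reference: AP of size 7 gives K = 13/7 ≈ 1.8571; a fully generic set of size 7 gives K ≈ 4.0000.

|A| = 7, |A + A| = 24, K = 24/7.


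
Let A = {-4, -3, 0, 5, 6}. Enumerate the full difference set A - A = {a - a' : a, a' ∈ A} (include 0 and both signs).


A - A = {a - a' : a, a' ∈ A}.
Compute a - a' for each ordered pair (a, a'):
a = -4: -4--4=0, -4--3=-1, -4-0=-4, -4-5=-9, -4-6=-10
a = -3: -3--4=1, -3--3=0, -3-0=-3, -3-5=-8, -3-6=-9
a = 0: 0--4=4, 0--3=3, 0-0=0, 0-5=-5, 0-6=-6
a = 5: 5--4=9, 5--3=8, 5-0=5, 5-5=0, 5-6=-1
a = 6: 6--4=10, 6--3=9, 6-0=6, 6-5=1, 6-6=0
Collecting distinct values (and noting 0 appears from a-a):
A - A = {-10, -9, -8, -6, -5, -4, -3, -1, 0, 1, 3, 4, 5, 6, 8, 9, 10}
|A - A| = 17

A - A = {-10, -9, -8, -6, -5, -4, -3, -1, 0, 1, 3, 4, 5, 6, 8, 9, 10}


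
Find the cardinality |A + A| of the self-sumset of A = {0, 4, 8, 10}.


A + A = {a + a' : a, a' ∈ A}; |A| = 4.
General bounds: 2|A| - 1 ≤ |A + A| ≤ |A|(|A|+1)/2, i.e. 7 ≤ |A + A| ≤ 10.
Lower bound 2|A|-1 is attained iff A is an arithmetic progression.
Enumerate sums a + a' for a ≤ a' (symmetric, so this suffices):
a = 0: 0+0=0, 0+4=4, 0+8=8, 0+10=10
a = 4: 4+4=8, 4+8=12, 4+10=14
a = 8: 8+8=16, 8+10=18
a = 10: 10+10=20
Distinct sums: {0, 4, 8, 10, 12, 14, 16, 18, 20}
|A + A| = 9

|A + A| = 9


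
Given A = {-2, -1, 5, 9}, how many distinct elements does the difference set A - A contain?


A - A = {a - a' : a, a' ∈ A}; |A| = 4.
Bounds: 2|A|-1 ≤ |A - A| ≤ |A|² - |A| + 1, i.e. 7 ≤ |A - A| ≤ 13.
Note: 0 ∈ A - A always (from a - a). The set is symmetric: if d ∈ A - A then -d ∈ A - A.
Enumerate nonzero differences d = a - a' with a > a' (then include -d):
Positive differences: {1, 4, 6, 7, 10, 11}
Full difference set: {0} ∪ (positive diffs) ∪ (negative diffs).
|A - A| = 1 + 2·6 = 13 (matches direct enumeration: 13).

|A - A| = 13


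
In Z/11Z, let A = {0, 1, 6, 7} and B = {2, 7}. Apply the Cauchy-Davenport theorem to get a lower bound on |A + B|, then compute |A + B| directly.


Cauchy-Davenport: |A + B| ≥ min(p, |A| + |B| - 1) for A, B nonempty in Z/pZ.
|A| = 4, |B| = 2, p = 11.
CD lower bound = min(11, 4 + 2 - 1) = min(11, 5) = 5.
Compute A + B mod 11 directly:
a = 0: 0+2=2, 0+7=7
a = 1: 1+2=3, 1+7=8
a = 6: 6+2=8, 6+7=2
a = 7: 7+2=9, 7+7=3
A + B = {2, 3, 7, 8, 9}, so |A + B| = 5.
Verify: 5 ≥ 5? Yes ✓.

CD lower bound = 5, actual |A + B| = 5.


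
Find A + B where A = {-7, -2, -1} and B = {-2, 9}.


A + B = {a + b : a ∈ A, b ∈ B}.
Enumerate all |A|·|B| = 3·2 = 6 pairs (a, b) and collect distinct sums.
a = -7: -7+-2=-9, -7+9=2
a = -2: -2+-2=-4, -2+9=7
a = -1: -1+-2=-3, -1+9=8
Collecting distinct sums: A + B = {-9, -4, -3, 2, 7, 8}
|A + B| = 6

A + B = {-9, -4, -3, 2, 7, 8}


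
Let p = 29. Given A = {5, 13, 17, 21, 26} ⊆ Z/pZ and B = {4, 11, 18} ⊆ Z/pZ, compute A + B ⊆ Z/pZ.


Work in Z/29Z: reduce every sum a + b modulo 29.
Enumerate all 15 pairs:
a = 5: 5+4=9, 5+11=16, 5+18=23
a = 13: 13+4=17, 13+11=24, 13+18=2
a = 17: 17+4=21, 17+11=28, 17+18=6
a = 21: 21+4=25, 21+11=3, 21+18=10
a = 26: 26+4=1, 26+11=8, 26+18=15
Distinct residues collected: {1, 2, 3, 6, 8, 9, 10, 15, 16, 17, 21, 23, 24, 25, 28}
|A + B| = 15 (out of 29 total residues).

A + B = {1, 2, 3, 6, 8, 9, 10, 15, 16, 17, 21, 23, 24, 25, 28}


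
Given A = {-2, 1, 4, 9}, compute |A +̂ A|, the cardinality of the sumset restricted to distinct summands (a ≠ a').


Restricted sumset: A +̂ A = {a + a' : a ∈ A, a' ∈ A, a ≠ a'}.
Equivalently, take A + A and drop any sum 2a that is achievable ONLY as a + a for a ∈ A (i.e. sums representable only with equal summands).
Enumerate pairs (a, a') with a < a' (symmetric, so each unordered pair gives one sum; this covers all a ≠ a'):
  -2 + 1 = -1
  -2 + 4 = 2
  -2 + 9 = 7
  1 + 4 = 5
  1 + 9 = 10
  4 + 9 = 13
Collected distinct sums: {-1, 2, 5, 7, 10, 13}
|A +̂ A| = 6
(Reference bound: |A +̂ A| ≥ 2|A| - 3 for |A| ≥ 2, with |A| = 4 giving ≥ 5.)

|A +̂ A| = 6


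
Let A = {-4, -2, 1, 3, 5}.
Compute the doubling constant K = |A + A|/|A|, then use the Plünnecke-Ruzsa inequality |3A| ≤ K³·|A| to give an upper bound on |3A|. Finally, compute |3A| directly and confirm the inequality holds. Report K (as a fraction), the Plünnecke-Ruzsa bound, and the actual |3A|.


|A| = 5.
Step 1: Compute A + A by enumerating all 25 pairs.
A + A = {-8, -6, -4, -3, -1, 1, 2, 3, 4, 6, 8, 10}, so |A + A| = 12.
Step 2: Doubling constant K = |A + A|/|A| = 12/5 = 12/5 ≈ 2.4000.
Step 3: Plünnecke-Ruzsa gives |3A| ≤ K³·|A| = (2.4000)³ · 5 ≈ 69.1200.
Step 4: Compute 3A = A + A + A directly by enumerating all triples (a,b,c) ∈ A³; |3A| = 22.
Step 5: Check 22 ≤ 69.1200? Yes ✓.

K = 12/5, Plünnecke-Ruzsa bound K³|A| ≈ 69.1200, |3A| = 22, inequality holds.


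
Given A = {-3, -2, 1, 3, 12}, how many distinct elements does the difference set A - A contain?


A - A = {a - a' : a, a' ∈ A}; |A| = 5.
Bounds: 2|A|-1 ≤ |A - A| ≤ |A|² - |A| + 1, i.e. 9 ≤ |A - A| ≤ 21.
Note: 0 ∈ A - A always (from a - a). The set is symmetric: if d ∈ A - A then -d ∈ A - A.
Enumerate nonzero differences d = a - a' with a > a' (then include -d):
Positive differences: {1, 2, 3, 4, 5, 6, 9, 11, 14, 15}
Full difference set: {0} ∪ (positive diffs) ∪ (negative diffs).
|A - A| = 1 + 2·10 = 21 (matches direct enumeration: 21).

|A - A| = 21


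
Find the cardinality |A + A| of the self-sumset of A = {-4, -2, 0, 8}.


A + A = {a + a' : a, a' ∈ A}; |A| = 4.
General bounds: 2|A| - 1 ≤ |A + A| ≤ |A|(|A|+1)/2, i.e. 7 ≤ |A + A| ≤ 10.
Lower bound 2|A|-1 is attained iff A is an arithmetic progression.
Enumerate sums a + a' for a ≤ a' (symmetric, so this suffices):
a = -4: -4+-4=-8, -4+-2=-6, -4+0=-4, -4+8=4
a = -2: -2+-2=-4, -2+0=-2, -2+8=6
a = 0: 0+0=0, 0+8=8
a = 8: 8+8=16
Distinct sums: {-8, -6, -4, -2, 0, 4, 6, 8, 16}
|A + A| = 9

|A + A| = 9


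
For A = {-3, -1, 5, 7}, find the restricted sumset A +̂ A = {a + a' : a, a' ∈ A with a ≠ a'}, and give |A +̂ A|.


Restricted sumset: A +̂ A = {a + a' : a ∈ A, a' ∈ A, a ≠ a'}.
Equivalently, take A + A and drop any sum 2a that is achievable ONLY as a + a for a ∈ A (i.e. sums representable only with equal summands).
Enumerate pairs (a, a') with a < a' (symmetric, so each unordered pair gives one sum; this covers all a ≠ a'):
  -3 + -1 = -4
  -3 + 5 = 2
  -3 + 7 = 4
  -1 + 5 = 4
  -1 + 7 = 6
  5 + 7 = 12
Collected distinct sums: {-4, 2, 4, 6, 12}
|A +̂ A| = 5
(Reference bound: |A +̂ A| ≥ 2|A| - 3 for |A| ≥ 2, with |A| = 4 giving ≥ 5.)

|A +̂ A| = 5


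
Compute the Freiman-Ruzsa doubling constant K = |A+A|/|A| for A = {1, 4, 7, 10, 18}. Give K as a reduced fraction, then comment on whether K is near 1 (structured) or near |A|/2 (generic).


|A| = 5.
Compute A + A by enumerating all 25 pairs.
A + A = {2, 5, 8, 11, 14, 17, 19, 20, 22, 25, 28, 36}, so |A + A| = 12.
K = |A + A| / |A| = 12/5 (already in lowest terms) ≈ 2.4000.
Reference: AP of size 5 gives K = 9/5 ≈ 1.8000; a fully generic set of size 5 gives K ≈ 3.0000.

|A| = 5, |A + A| = 12, K = 12/5.


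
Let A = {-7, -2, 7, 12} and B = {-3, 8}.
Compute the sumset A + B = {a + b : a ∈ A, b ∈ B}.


A + B = {a + b : a ∈ A, b ∈ B}.
Enumerate all |A|·|B| = 4·2 = 8 pairs (a, b) and collect distinct sums.
a = -7: -7+-3=-10, -7+8=1
a = -2: -2+-3=-5, -2+8=6
a = 7: 7+-3=4, 7+8=15
a = 12: 12+-3=9, 12+8=20
Collecting distinct sums: A + B = {-10, -5, 1, 4, 6, 9, 15, 20}
|A + B| = 8

A + B = {-10, -5, 1, 4, 6, 9, 15, 20}


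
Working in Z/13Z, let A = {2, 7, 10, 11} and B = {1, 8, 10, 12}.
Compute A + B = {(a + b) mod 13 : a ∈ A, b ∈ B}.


Work in Z/13Z: reduce every sum a + b modulo 13.
Enumerate all 16 pairs:
a = 2: 2+1=3, 2+8=10, 2+10=12, 2+12=1
a = 7: 7+1=8, 7+8=2, 7+10=4, 7+12=6
a = 10: 10+1=11, 10+8=5, 10+10=7, 10+12=9
a = 11: 11+1=12, 11+8=6, 11+10=8, 11+12=10
Distinct residues collected: {1, 2, 3, 4, 5, 6, 7, 8, 9, 10, 11, 12}
|A + B| = 12 (out of 13 total residues).

A + B = {1, 2, 3, 4, 5, 6, 7, 8, 9, 10, 11, 12}


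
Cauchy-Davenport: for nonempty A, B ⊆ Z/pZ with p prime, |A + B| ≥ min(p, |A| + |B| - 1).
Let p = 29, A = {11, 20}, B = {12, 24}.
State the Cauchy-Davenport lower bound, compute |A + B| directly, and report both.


Cauchy-Davenport: |A + B| ≥ min(p, |A| + |B| - 1) for A, B nonempty in Z/pZ.
|A| = 2, |B| = 2, p = 29.
CD lower bound = min(29, 2 + 2 - 1) = min(29, 3) = 3.
Compute A + B mod 29 directly:
a = 11: 11+12=23, 11+24=6
a = 20: 20+12=3, 20+24=15
A + B = {3, 6, 15, 23}, so |A + B| = 4.
Verify: 4 ≥ 3? Yes ✓.

CD lower bound = 3, actual |A + B| = 4.


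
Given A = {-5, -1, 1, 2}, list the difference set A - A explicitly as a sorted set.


A - A = {a - a' : a, a' ∈ A}.
Compute a - a' for each ordered pair (a, a'):
a = -5: -5--5=0, -5--1=-4, -5-1=-6, -5-2=-7
a = -1: -1--5=4, -1--1=0, -1-1=-2, -1-2=-3
a = 1: 1--5=6, 1--1=2, 1-1=0, 1-2=-1
a = 2: 2--5=7, 2--1=3, 2-1=1, 2-2=0
Collecting distinct values (and noting 0 appears from a-a):
A - A = {-7, -6, -4, -3, -2, -1, 0, 1, 2, 3, 4, 6, 7}
|A - A| = 13

A - A = {-7, -6, -4, -3, -2, -1, 0, 1, 2, 3, 4, 6, 7}


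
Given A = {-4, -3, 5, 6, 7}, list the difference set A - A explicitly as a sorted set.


A - A = {a - a' : a, a' ∈ A}.
Compute a - a' for each ordered pair (a, a'):
a = -4: -4--4=0, -4--3=-1, -4-5=-9, -4-6=-10, -4-7=-11
a = -3: -3--4=1, -3--3=0, -3-5=-8, -3-6=-9, -3-7=-10
a = 5: 5--4=9, 5--3=8, 5-5=0, 5-6=-1, 5-7=-2
a = 6: 6--4=10, 6--3=9, 6-5=1, 6-6=0, 6-7=-1
a = 7: 7--4=11, 7--3=10, 7-5=2, 7-6=1, 7-7=0
Collecting distinct values (and noting 0 appears from a-a):
A - A = {-11, -10, -9, -8, -2, -1, 0, 1, 2, 8, 9, 10, 11}
|A - A| = 13

A - A = {-11, -10, -9, -8, -2, -1, 0, 1, 2, 8, 9, 10, 11}


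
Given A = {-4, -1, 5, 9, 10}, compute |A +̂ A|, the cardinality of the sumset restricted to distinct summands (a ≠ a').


Restricted sumset: A +̂ A = {a + a' : a ∈ A, a' ∈ A, a ≠ a'}.
Equivalently, take A + A and drop any sum 2a that is achievable ONLY as a + a for a ∈ A (i.e. sums representable only with equal summands).
Enumerate pairs (a, a') with a < a' (symmetric, so each unordered pair gives one sum; this covers all a ≠ a'):
  -4 + -1 = -5
  -4 + 5 = 1
  -4 + 9 = 5
  -4 + 10 = 6
  -1 + 5 = 4
  -1 + 9 = 8
  -1 + 10 = 9
  5 + 9 = 14
  5 + 10 = 15
  9 + 10 = 19
Collected distinct sums: {-5, 1, 4, 5, 6, 8, 9, 14, 15, 19}
|A +̂ A| = 10
(Reference bound: |A +̂ A| ≥ 2|A| - 3 for |A| ≥ 2, with |A| = 5 giving ≥ 7.)

|A +̂ A| = 10


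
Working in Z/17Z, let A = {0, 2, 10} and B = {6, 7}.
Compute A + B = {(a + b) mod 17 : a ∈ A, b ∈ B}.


Work in Z/17Z: reduce every sum a + b modulo 17.
Enumerate all 6 pairs:
a = 0: 0+6=6, 0+7=7
a = 2: 2+6=8, 2+7=9
a = 10: 10+6=16, 10+7=0
Distinct residues collected: {0, 6, 7, 8, 9, 16}
|A + B| = 6 (out of 17 total residues).

A + B = {0, 6, 7, 8, 9, 16}


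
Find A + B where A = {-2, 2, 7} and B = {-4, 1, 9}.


A + B = {a + b : a ∈ A, b ∈ B}.
Enumerate all |A|·|B| = 3·3 = 9 pairs (a, b) and collect distinct sums.
a = -2: -2+-4=-6, -2+1=-1, -2+9=7
a = 2: 2+-4=-2, 2+1=3, 2+9=11
a = 7: 7+-4=3, 7+1=8, 7+9=16
Collecting distinct sums: A + B = {-6, -2, -1, 3, 7, 8, 11, 16}
|A + B| = 8

A + B = {-6, -2, -1, 3, 7, 8, 11, 16}


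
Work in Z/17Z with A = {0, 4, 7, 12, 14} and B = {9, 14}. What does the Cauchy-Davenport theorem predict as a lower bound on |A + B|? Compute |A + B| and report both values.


Cauchy-Davenport: |A + B| ≥ min(p, |A| + |B| - 1) for A, B nonempty in Z/pZ.
|A| = 5, |B| = 2, p = 17.
CD lower bound = min(17, 5 + 2 - 1) = min(17, 6) = 6.
Compute A + B mod 17 directly:
a = 0: 0+9=9, 0+14=14
a = 4: 4+9=13, 4+14=1
a = 7: 7+9=16, 7+14=4
a = 12: 12+9=4, 12+14=9
a = 14: 14+9=6, 14+14=11
A + B = {1, 4, 6, 9, 11, 13, 14, 16}, so |A + B| = 8.
Verify: 8 ≥ 6? Yes ✓.

CD lower bound = 6, actual |A + B| = 8.


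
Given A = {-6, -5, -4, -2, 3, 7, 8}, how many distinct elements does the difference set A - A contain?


A - A = {a - a' : a, a' ∈ A}; |A| = 7.
Bounds: 2|A|-1 ≤ |A - A| ≤ |A|² - |A| + 1, i.e. 13 ≤ |A - A| ≤ 43.
Note: 0 ∈ A - A always (from a - a). The set is symmetric: if d ∈ A - A then -d ∈ A - A.
Enumerate nonzero differences d = a - a' with a > a' (then include -d):
Positive differences: {1, 2, 3, 4, 5, 7, 8, 9, 10, 11, 12, 13, 14}
Full difference set: {0} ∪ (positive diffs) ∪ (negative diffs).
|A - A| = 1 + 2·13 = 27 (matches direct enumeration: 27).

|A - A| = 27


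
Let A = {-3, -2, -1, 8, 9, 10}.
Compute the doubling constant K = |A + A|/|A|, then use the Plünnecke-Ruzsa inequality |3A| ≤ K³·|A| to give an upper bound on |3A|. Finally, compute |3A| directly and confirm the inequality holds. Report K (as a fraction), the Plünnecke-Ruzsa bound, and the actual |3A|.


|A| = 6.
Step 1: Compute A + A by enumerating all 36 pairs.
A + A = {-6, -5, -4, -3, -2, 5, 6, 7, 8, 9, 16, 17, 18, 19, 20}, so |A + A| = 15.
Step 2: Doubling constant K = |A + A|/|A| = 15/6 = 15/6 ≈ 2.5000.
Step 3: Plünnecke-Ruzsa gives |3A| ≤ K³·|A| = (2.5000)³ · 6 ≈ 93.7500.
Step 4: Compute 3A = A + A + A directly by enumerating all triples (a,b,c) ∈ A³; |3A| = 28.
Step 5: Check 28 ≤ 93.7500? Yes ✓.

K = 15/6, Plünnecke-Ruzsa bound K³|A| ≈ 93.7500, |3A| = 28, inequality holds.


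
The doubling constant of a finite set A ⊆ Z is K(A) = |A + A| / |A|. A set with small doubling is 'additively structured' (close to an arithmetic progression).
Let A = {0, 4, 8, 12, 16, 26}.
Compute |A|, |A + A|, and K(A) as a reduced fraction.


|A| = 6.
Compute A + A by enumerating all 36 pairs.
A + A = {0, 4, 8, 12, 16, 20, 24, 26, 28, 30, 32, 34, 38, 42, 52}, so |A + A| = 15.
K = |A + A| / |A| = 15/6 = 5/2 ≈ 2.5000.
Reference: AP of size 6 gives K = 11/6 ≈ 1.8333; a fully generic set of size 6 gives K ≈ 3.5000.

|A| = 6, |A + A| = 15, K = 15/6 = 5/2.


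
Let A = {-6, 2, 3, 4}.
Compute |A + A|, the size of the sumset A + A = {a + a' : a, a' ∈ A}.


A + A = {a + a' : a, a' ∈ A}; |A| = 4.
General bounds: 2|A| - 1 ≤ |A + A| ≤ |A|(|A|+1)/2, i.e. 7 ≤ |A + A| ≤ 10.
Lower bound 2|A|-1 is attained iff A is an arithmetic progression.
Enumerate sums a + a' for a ≤ a' (symmetric, so this suffices):
a = -6: -6+-6=-12, -6+2=-4, -6+3=-3, -6+4=-2
a = 2: 2+2=4, 2+3=5, 2+4=6
a = 3: 3+3=6, 3+4=7
a = 4: 4+4=8
Distinct sums: {-12, -4, -3, -2, 4, 5, 6, 7, 8}
|A + A| = 9

|A + A| = 9


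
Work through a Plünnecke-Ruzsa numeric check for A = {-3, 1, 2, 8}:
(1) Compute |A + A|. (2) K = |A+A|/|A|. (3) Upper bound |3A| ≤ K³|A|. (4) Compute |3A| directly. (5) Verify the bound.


|A| = 4.
Step 1: Compute A + A by enumerating all 16 pairs.
A + A = {-6, -2, -1, 2, 3, 4, 5, 9, 10, 16}, so |A + A| = 10.
Step 2: Doubling constant K = |A + A|/|A| = 10/4 = 10/4 ≈ 2.5000.
Step 3: Plünnecke-Ruzsa gives |3A| ≤ K³·|A| = (2.5000)³ · 4 ≈ 62.5000.
Step 4: Compute 3A = A + A + A directly by enumerating all triples (a,b,c) ∈ A³; |3A| = 19.
Step 5: Check 19 ≤ 62.5000? Yes ✓.

K = 10/4, Plünnecke-Ruzsa bound K³|A| ≈ 62.5000, |3A| = 19, inequality holds.


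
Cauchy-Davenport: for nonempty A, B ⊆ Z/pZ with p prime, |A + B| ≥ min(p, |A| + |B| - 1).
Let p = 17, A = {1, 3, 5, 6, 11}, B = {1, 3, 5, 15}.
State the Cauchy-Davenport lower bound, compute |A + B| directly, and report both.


Cauchy-Davenport: |A + B| ≥ min(p, |A| + |B| - 1) for A, B nonempty in Z/pZ.
|A| = 5, |B| = 4, p = 17.
CD lower bound = min(17, 5 + 4 - 1) = min(17, 8) = 8.
Compute A + B mod 17 directly:
a = 1: 1+1=2, 1+3=4, 1+5=6, 1+15=16
a = 3: 3+1=4, 3+3=6, 3+5=8, 3+15=1
a = 5: 5+1=6, 5+3=8, 5+5=10, 5+15=3
a = 6: 6+1=7, 6+3=9, 6+5=11, 6+15=4
a = 11: 11+1=12, 11+3=14, 11+5=16, 11+15=9
A + B = {1, 2, 3, 4, 6, 7, 8, 9, 10, 11, 12, 14, 16}, so |A + B| = 13.
Verify: 13 ≥ 8? Yes ✓.

CD lower bound = 8, actual |A + B| = 13.


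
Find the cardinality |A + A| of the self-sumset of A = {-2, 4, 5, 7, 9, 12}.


A + A = {a + a' : a, a' ∈ A}; |A| = 6.
General bounds: 2|A| - 1 ≤ |A + A| ≤ |A|(|A|+1)/2, i.e. 11 ≤ |A + A| ≤ 21.
Lower bound 2|A|-1 is attained iff A is an arithmetic progression.
Enumerate sums a + a' for a ≤ a' (symmetric, so this suffices):
a = -2: -2+-2=-4, -2+4=2, -2+5=3, -2+7=5, -2+9=7, -2+12=10
a = 4: 4+4=8, 4+5=9, 4+7=11, 4+9=13, 4+12=16
a = 5: 5+5=10, 5+7=12, 5+9=14, 5+12=17
a = 7: 7+7=14, 7+9=16, 7+12=19
a = 9: 9+9=18, 9+12=21
a = 12: 12+12=24
Distinct sums: {-4, 2, 3, 5, 7, 8, 9, 10, 11, 12, 13, 14, 16, 17, 18, 19, 21, 24}
|A + A| = 18

|A + A| = 18


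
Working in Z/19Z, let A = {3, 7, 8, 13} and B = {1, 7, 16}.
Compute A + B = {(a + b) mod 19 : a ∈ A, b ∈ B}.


Work in Z/19Z: reduce every sum a + b modulo 19.
Enumerate all 12 pairs:
a = 3: 3+1=4, 3+7=10, 3+16=0
a = 7: 7+1=8, 7+7=14, 7+16=4
a = 8: 8+1=9, 8+7=15, 8+16=5
a = 13: 13+1=14, 13+7=1, 13+16=10
Distinct residues collected: {0, 1, 4, 5, 8, 9, 10, 14, 15}
|A + B| = 9 (out of 19 total residues).

A + B = {0, 1, 4, 5, 8, 9, 10, 14, 15}


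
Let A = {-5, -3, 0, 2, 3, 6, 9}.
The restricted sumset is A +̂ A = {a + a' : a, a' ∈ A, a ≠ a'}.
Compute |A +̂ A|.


Restricted sumset: A +̂ A = {a + a' : a ∈ A, a' ∈ A, a ≠ a'}.
Equivalently, take A + A and drop any sum 2a that is achievable ONLY as a + a for a ∈ A (i.e. sums representable only with equal summands).
Enumerate pairs (a, a') with a < a' (symmetric, so each unordered pair gives one sum; this covers all a ≠ a'):
  -5 + -3 = -8
  -5 + 0 = -5
  -5 + 2 = -3
  -5 + 3 = -2
  -5 + 6 = 1
  -5 + 9 = 4
  -3 + 0 = -3
  -3 + 2 = -1
  -3 + 3 = 0
  -3 + 6 = 3
  -3 + 9 = 6
  0 + 2 = 2
  0 + 3 = 3
  0 + 6 = 6
  0 + 9 = 9
  2 + 3 = 5
  2 + 6 = 8
  2 + 9 = 11
  3 + 6 = 9
  3 + 9 = 12
  6 + 9 = 15
Collected distinct sums: {-8, -5, -3, -2, -1, 0, 1, 2, 3, 4, 5, 6, 8, 9, 11, 12, 15}
|A +̂ A| = 17
(Reference bound: |A +̂ A| ≥ 2|A| - 3 for |A| ≥ 2, with |A| = 7 giving ≥ 11.)

|A +̂ A| = 17


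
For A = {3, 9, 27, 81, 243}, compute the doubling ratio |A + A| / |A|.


|A| = 5.
Compute A + A by enumerating all 25 pairs.
A + A = {6, 12, 18, 30, 36, 54, 84, 90, 108, 162, 246, 252, 270, 324, 486}, so |A + A| = 15.
K = |A + A| / |A| = 15/5 = 3/1 ≈ 3.0000.
Reference: AP of size 5 gives K = 9/5 ≈ 1.8000; a fully generic set of size 5 gives K ≈ 3.0000.

|A| = 5, |A + A| = 15, K = 15/5 = 3/1.


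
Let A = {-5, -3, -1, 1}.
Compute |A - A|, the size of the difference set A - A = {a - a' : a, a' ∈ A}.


A - A = {a - a' : a, a' ∈ A}; |A| = 4.
Bounds: 2|A|-1 ≤ |A - A| ≤ |A|² - |A| + 1, i.e. 7 ≤ |A - A| ≤ 13.
Note: 0 ∈ A - A always (from a - a). The set is symmetric: if d ∈ A - A then -d ∈ A - A.
Enumerate nonzero differences d = a - a' with a > a' (then include -d):
Positive differences: {2, 4, 6}
Full difference set: {0} ∪ (positive diffs) ∪ (negative diffs).
|A - A| = 1 + 2·3 = 7 (matches direct enumeration: 7).

|A - A| = 7


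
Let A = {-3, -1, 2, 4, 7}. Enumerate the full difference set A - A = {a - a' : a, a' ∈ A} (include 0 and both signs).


A - A = {a - a' : a, a' ∈ A}.
Compute a - a' for each ordered pair (a, a'):
a = -3: -3--3=0, -3--1=-2, -3-2=-5, -3-4=-7, -3-7=-10
a = -1: -1--3=2, -1--1=0, -1-2=-3, -1-4=-5, -1-7=-8
a = 2: 2--3=5, 2--1=3, 2-2=0, 2-4=-2, 2-7=-5
a = 4: 4--3=7, 4--1=5, 4-2=2, 4-4=0, 4-7=-3
a = 7: 7--3=10, 7--1=8, 7-2=5, 7-4=3, 7-7=0
Collecting distinct values (and noting 0 appears from a-a):
A - A = {-10, -8, -7, -5, -3, -2, 0, 2, 3, 5, 7, 8, 10}
|A - A| = 13

A - A = {-10, -8, -7, -5, -3, -2, 0, 2, 3, 5, 7, 8, 10}


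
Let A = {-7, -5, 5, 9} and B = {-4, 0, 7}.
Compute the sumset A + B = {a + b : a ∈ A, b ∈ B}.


A + B = {a + b : a ∈ A, b ∈ B}.
Enumerate all |A|·|B| = 4·3 = 12 pairs (a, b) and collect distinct sums.
a = -7: -7+-4=-11, -7+0=-7, -7+7=0
a = -5: -5+-4=-9, -5+0=-5, -5+7=2
a = 5: 5+-4=1, 5+0=5, 5+7=12
a = 9: 9+-4=5, 9+0=9, 9+7=16
Collecting distinct sums: A + B = {-11, -9, -7, -5, 0, 1, 2, 5, 9, 12, 16}
|A + B| = 11

A + B = {-11, -9, -7, -5, 0, 1, 2, 5, 9, 12, 16}


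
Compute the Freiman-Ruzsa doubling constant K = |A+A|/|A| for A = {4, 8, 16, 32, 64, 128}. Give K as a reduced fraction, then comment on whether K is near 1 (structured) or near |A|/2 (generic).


|A| = 6.
Compute A + A by enumerating all 36 pairs.
A + A = {8, 12, 16, 20, 24, 32, 36, 40, 48, 64, 68, 72, 80, 96, 128, 132, 136, 144, 160, 192, 256}, so |A + A| = 21.
K = |A + A| / |A| = 21/6 = 7/2 ≈ 3.5000.
Reference: AP of size 6 gives K = 11/6 ≈ 1.8333; a fully generic set of size 6 gives K ≈ 3.5000.

|A| = 6, |A + A| = 21, K = 21/6 = 7/2.


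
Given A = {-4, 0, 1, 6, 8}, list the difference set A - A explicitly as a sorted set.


A - A = {a - a' : a, a' ∈ A}.
Compute a - a' for each ordered pair (a, a'):
a = -4: -4--4=0, -4-0=-4, -4-1=-5, -4-6=-10, -4-8=-12
a = 0: 0--4=4, 0-0=0, 0-1=-1, 0-6=-6, 0-8=-8
a = 1: 1--4=5, 1-0=1, 1-1=0, 1-6=-5, 1-8=-7
a = 6: 6--4=10, 6-0=6, 6-1=5, 6-6=0, 6-8=-2
a = 8: 8--4=12, 8-0=8, 8-1=7, 8-6=2, 8-8=0
Collecting distinct values (and noting 0 appears from a-a):
A - A = {-12, -10, -8, -7, -6, -5, -4, -2, -1, 0, 1, 2, 4, 5, 6, 7, 8, 10, 12}
|A - A| = 19

A - A = {-12, -10, -8, -7, -6, -5, -4, -2, -1, 0, 1, 2, 4, 5, 6, 7, 8, 10, 12}


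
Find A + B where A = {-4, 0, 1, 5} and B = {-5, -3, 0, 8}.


A + B = {a + b : a ∈ A, b ∈ B}.
Enumerate all |A|·|B| = 4·4 = 16 pairs (a, b) and collect distinct sums.
a = -4: -4+-5=-9, -4+-3=-7, -4+0=-4, -4+8=4
a = 0: 0+-5=-5, 0+-3=-3, 0+0=0, 0+8=8
a = 1: 1+-5=-4, 1+-3=-2, 1+0=1, 1+8=9
a = 5: 5+-5=0, 5+-3=2, 5+0=5, 5+8=13
Collecting distinct sums: A + B = {-9, -7, -5, -4, -3, -2, 0, 1, 2, 4, 5, 8, 9, 13}
|A + B| = 14

A + B = {-9, -7, -5, -4, -3, -2, 0, 1, 2, 4, 5, 8, 9, 13}


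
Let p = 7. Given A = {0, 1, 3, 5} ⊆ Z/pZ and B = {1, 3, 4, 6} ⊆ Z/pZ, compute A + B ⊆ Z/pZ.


Work in Z/7Z: reduce every sum a + b modulo 7.
Enumerate all 16 pairs:
a = 0: 0+1=1, 0+3=3, 0+4=4, 0+6=6
a = 1: 1+1=2, 1+3=4, 1+4=5, 1+6=0
a = 3: 3+1=4, 3+3=6, 3+4=0, 3+6=2
a = 5: 5+1=6, 5+3=1, 5+4=2, 5+6=4
Distinct residues collected: {0, 1, 2, 3, 4, 5, 6}
|A + B| = 7 (out of 7 total residues).

A + B = {0, 1, 2, 3, 4, 5, 6}


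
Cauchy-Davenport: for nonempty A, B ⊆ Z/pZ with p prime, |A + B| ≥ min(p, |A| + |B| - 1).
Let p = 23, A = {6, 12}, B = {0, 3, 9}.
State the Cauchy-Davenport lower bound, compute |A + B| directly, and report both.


Cauchy-Davenport: |A + B| ≥ min(p, |A| + |B| - 1) for A, B nonempty in Z/pZ.
|A| = 2, |B| = 3, p = 23.
CD lower bound = min(23, 2 + 3 - 1) = min(23, 4) = 4.
Compute A + B mod 23 directly:
a = 6: 6+0=6, 6+3=9, 6+9=15
a = 12: 12+0=12, 12+3=15, 12+9=21
A + B = {6, 9, 12, 15, 21}, so |A + B| = 5.
Verify: 5 ≥ 4? Yes ✓.

CD lower bound = 4, actual |A + B| = 5.


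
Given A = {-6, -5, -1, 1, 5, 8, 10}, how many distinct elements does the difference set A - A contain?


A - A = {a - a' : a, a' ∈ A}; |A| = 7.
Bounds: 2|A|-1 ≤ |A - A| ≤ |A|² - |A| + 1, i.e. 13 ≤ |A - A| ≤ 43.
Note: 0 ∈ A - A always (from a - a). The set is symmetric: if d ∈ A - A then -d ∈ A - A.
Enumerate nonzero differences d = a - a' with a > a' (then include -d):
Positive differences: {1, 2, 3, 4, 5, 6, 7, 9, 10, 11, 13, 14, 15, 16}
Full difference set: {0} ∪ (positive diffs) ∪ (negative diffs).
|A - A| = 1 + 2·14 = 29 (matches direct enumeration: 29).

|A - A| = 29


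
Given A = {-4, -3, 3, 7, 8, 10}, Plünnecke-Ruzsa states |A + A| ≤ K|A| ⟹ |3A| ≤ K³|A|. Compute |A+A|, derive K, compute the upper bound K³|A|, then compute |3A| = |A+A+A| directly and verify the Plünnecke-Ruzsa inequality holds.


|A| = 6.
Step 1: Compute A + A by enumerating all 36 pairs.
A + A = {-8, -7, -6, -1, 0, 3, 4, 5, 6, 7, 10, 11, 13, 14, 15, 16, 17, 18, 20}, so |A + A| = 19.
Step 2: Doubling constant K = |A + A|/|A| = 19/6 = 19/6 ≈ 3.1667.
Step 3: Plünnecke-Ruzsa gives |3A| ≤ K³·|A| = (3.1667)³ · 6 ≈ 190.5278.
Step 4: Compute 3A = A + A + A directly by enumerating all triples (a,b,c) ∈ A³; |3A| = 37.
Step 5: Check 37 ≤ 190.5278? Yes ✓.

K = 19/6, Plünnecke-Ruzsa bound K³|A| ≈ 190.5278, |3A| = 37, inequality holds.


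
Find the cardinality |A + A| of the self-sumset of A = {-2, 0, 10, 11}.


A + A = {a + a' : a, a' ∈ A}; |A| = 4.
General bounds: 2|A| - 1 ≤ |A + A| ≤ |A|(|A|+1)/2, i.e. 7 ≤ |A + A| ≤ 10.
Lower bound 2|A|-1 is attained iff A is an arithmetic progression.
Enumerate sums a + a' for a ≤ a' (symmetric, so this suffices):
a = -2: -2+-2=-4, -2+0=-2, -2+10=8, -2+11=9
a = 0: 0+0=0, 0+10=10, 0+11=11
a = 10: 10+10=20, 10+11=21
a = 11: 11+11=22
Distinct sums: {-4, -2, 0, 8, 9, 10, 11, 20, 21, 22}
|A + A| = 10

|A + A| = 10


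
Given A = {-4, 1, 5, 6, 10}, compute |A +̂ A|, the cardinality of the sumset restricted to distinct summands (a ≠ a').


Restricted sumset: A +̂ A = {a + a' : a ∈ A, a' ∈ A, a ≠ a'}.
Equivalently, take A + A and drop any sum 2a that is achievable ONLY as a + a for a ∈ A (i.e. sums representable only with equal summands).
Enumerate pairs (a, a') with a < a' (symmetric, so each unordered pair gives one sum; this covers all a ≠ a'):
  -4 + 1 = -3
  -4 + 5 = 1
  -4 + 6 = 2
  -4 + 10 = 6
  1 + 5 = 6
  1 + 6 = 7
  1 + 10 = 11
  5 + 6 = 11
  5 + 10 = 15
  6 + 10 = 16
Collected distinct sums: {-3, 1, 2, 6, 7, 11, 15, 16}
|A +̂ A| = 8
(Reference bound: |A +̂ A| ≥ 2|A| - 3 for |A| ≥ 2, with |A| = 5 giving ≥ 7.)

|A +̂ A| = 8


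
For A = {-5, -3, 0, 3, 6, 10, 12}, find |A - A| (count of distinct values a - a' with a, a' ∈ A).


A - A = {a - a' : a, a' ∈ A}; |A| = 7.
Bounds: 2|A|-1 ≤ |A - A| ≤ |A|² - |A| + 1, i.e. 13 ≤ |A - A| ≤ 43.
Note: 0 ∈ A - A always (from a - a). The set is symmetric: if d ∈ A - A then -d ∈ A - A.
Enumerate nonzero differences d = a - a' with a > a' (then include -d):
Positive differences: {2, 3, 4, 5, 6, 7, 8, 9, 10, 11, 12, 13, 15, 17}
Full difference set: {0} ∪ (positive diffs) ∪ (negative diffs).
|A - A| = 1 + 2·14 = 29 (matches direct enumeration: 29).

|A - A| = 29


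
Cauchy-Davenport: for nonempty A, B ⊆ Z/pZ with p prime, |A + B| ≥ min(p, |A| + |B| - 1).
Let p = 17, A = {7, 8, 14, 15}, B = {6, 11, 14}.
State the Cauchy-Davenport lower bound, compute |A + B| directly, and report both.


Cauchy-Davenport: |A + B| ≥ min(p, |A| + |B| - 1) for A, B nonempty in Z/pZ.
|A| = 4, |B| = 3, p = 17.
CD lower bound = min(17, 4 + 3 - 1) = min(17, 6) = 6.
Compute A + B mod 17 directly:
a = 7: 7+6=13, 7+11=1, 7+14=4
a = 8: 8+6=14, 8+11=2, 8+14=5
a = 14: 14+6=3, 14+11=8, 14+14=11
a = 15: 15+6=4, 15+11=9, 15+14=12
A + B = {1, 2, 3, 4, 5, 8, 9, 11, 12, 13, 14}, so |A + B| = 11.
Verify: 11 ≥ 6? Yes ✓.

CD lower bound = 6, actual |A + B| = 11.


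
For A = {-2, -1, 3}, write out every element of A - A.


A - A = {a - a' : a, a' ∈ A}.
Compute a - a' for each ordered pair (a, a'):
a = -2: -2--2=0, -2--1=-1, -2-3=-5
a = -1: -1--2=1, -1--1=0, -1-3=-4
a = 3: 3--2=5, 3--1=4, 3-3=0
Collecting distinct values (and noting 0 appears from a-a):
A - A = {-5, -4, -1, 0, 1, 4, 5}
|A - A| = 7

A - A = {-5, -4, -1, 0, 1, 4, 5}


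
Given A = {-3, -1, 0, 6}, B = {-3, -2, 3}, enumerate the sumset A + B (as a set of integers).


A + B = {a + b : a ∈ A, b ∈ B}.
Enumerate all |A|·|B| = 4·3 = 12 pairs (a, b) and collect distinct sums.
a = -3: -3+-3=-6, -3+-2=-5, -3+3=0
a = -1: -1+-3=-4, -1+-2=-3, -1+3=2
a = 0: 0+-3=-3, 0+-2=-2, 0+3=3
a = 6: 6+-3=3, 6+-2=4, 6+3=9
Collecting distinct sums: A + B = {-6, -5, -4, -3, -2, 0, 2, 3, 4, 9}
|A + B| = 10

A + B = {-6, -5, -4, -3, -2, 0, 2, 3, 4, 9}


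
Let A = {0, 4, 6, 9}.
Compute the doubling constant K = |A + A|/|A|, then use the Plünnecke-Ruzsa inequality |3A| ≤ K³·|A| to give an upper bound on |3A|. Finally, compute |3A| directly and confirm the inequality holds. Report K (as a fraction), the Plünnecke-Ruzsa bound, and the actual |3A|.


|A| = 4.
Step 1: Compute A + A by enumerating all 16 pairs.
A + A = {0, 4, 6, 8, 9, 10, 12, 13, 15, 18}, so |A + A| = 10.
Step 2: Doubling constant K = |A + A|/|A| = 10/4 = 10/4 ≈ 2.5000.
Step 3: Plünnecke-Ruzsa gives |3A| ≤ K³·|A| = (2.5000)³ · 4 ≈ 62.5000.
Step 4: Compute 3A = A + A + A directly by enumerating all triples (a,b,c) ∈ A³; |3A| = 18.
Step 5: Check 18 ≤ 62.5000? Yes ✓.

K = 10/4, Plünnecke-Ruzsa bound K³|A| ≈ 62.5000, |3A| = 18, inequality holds.


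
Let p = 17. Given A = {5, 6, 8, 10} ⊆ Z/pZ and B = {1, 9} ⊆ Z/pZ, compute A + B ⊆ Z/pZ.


Work in Z/17Z: reduce every sum a + b modulo 17.
Enumerate all 8 pairs:
a = 5: 5+1=6, 5+9=14
a = 6: 6+1=7, 6+9=15
a = 8: 8+1=9, 8+9=0
a = 10: 10+1=11, 10+9=2
Distinct residues collected: {0, 2, 6, 7, 9, 11, 14, 15}
|A + B| = 8 (out of 17 total residues).

A + B = {0, 2, 6, 7, 9, 11, 14, 15}


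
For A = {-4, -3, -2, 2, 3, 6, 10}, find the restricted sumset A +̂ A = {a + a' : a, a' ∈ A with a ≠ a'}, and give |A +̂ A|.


Restricted sumset: A +̂ A = {a + a' : a ∈ A, a' ∈ A, a ≠ a'}.
Equivalently, take A + A and drop any sum 2a that is achievable ONLY as a + a for a ∈ A (i.e. sums representable only with equal summands).
Enumerate pairs (a, a') with a < a' (symmetric, so each unordered pair gives one sum; this covers all a ≠ a'):
  -4 + -3 = -7
  -4 + -2 = -6
  -4 + 2 = -2
  -4 + 3 = -1
  -4 + 6 = 2
  -4 + 10 = 6
  -3 + -2 = -5
  -3 + 2 = -1
  -3 + 3 = 0
  -3 + 6 = 3
  -3 + 10 = 7
  -2 + 2 = 0
  -2 + 3 = 1
  -2 + 6 = 4
  -2 + 10 = 8
  2 + 3 = 5
  2 + 6 = 8
  2 + 10 = 12
  3 + 6 = 9
  3 + 10 = 13
  6 + 10 = 16
Collected distinct sums: {-7, -6, -5, -2, -1, 0, 1, 2, 3, 4, 5, 6, 7, 8, 9, 12, 13, 16}
|A +̂ A| = 18
(Reference bound: |A +̂ A| ≥ 2|A| - 3 for |A| ≥ 2, with |A| = 7 giving ≥ 11.)

|A +̂ A| = 18
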